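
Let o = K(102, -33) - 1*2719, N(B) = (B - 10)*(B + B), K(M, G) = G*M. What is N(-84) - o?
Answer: 21877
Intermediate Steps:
N(B) = 2*B*(-10 + B) (N(B) = (-10 + B)*(2*B) = 2*B*(-10 + B))
o = -6085 (o = -33*102 - 1*2719 = -3366 - 2719 = -6085)
N(-84) - o = 2*(-84)*(-10 - 84) - 1*(-6085) = 2*(-84)*(-94) + 6085 = 15792 + 6085 = 21877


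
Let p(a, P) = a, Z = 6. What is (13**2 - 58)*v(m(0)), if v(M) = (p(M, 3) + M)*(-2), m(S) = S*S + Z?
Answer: -2664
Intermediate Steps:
m(S) = 6 + S**2 (m(S) = S*S + 6 = S**2 + 6 = 6 + S**2)
v(M) = -4*M (v(M) = (M + M)*(-2) = (2*M)*(-2) = -4*M)
(13**2 - 58)*v(m(0)) = (13**2 - 58)*(-4*(6 + 0**2)) = (169 - 58)*(-4*(6 + 0)) = 111*(-4*6) = 111*(-24) = -2664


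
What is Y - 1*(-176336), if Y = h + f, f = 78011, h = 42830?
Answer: 297177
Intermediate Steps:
Y = 120841 (Y = 42830 + 78011 = 120841)
Y - 1*(-176336) = 120841 - 1*(-176336) = 120841 + 176336 = 297177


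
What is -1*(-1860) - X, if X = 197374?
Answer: -195514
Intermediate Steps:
-1*(-1860) - X = -1*(-1860) - 1*197374 = 1860 - 197374 = -195514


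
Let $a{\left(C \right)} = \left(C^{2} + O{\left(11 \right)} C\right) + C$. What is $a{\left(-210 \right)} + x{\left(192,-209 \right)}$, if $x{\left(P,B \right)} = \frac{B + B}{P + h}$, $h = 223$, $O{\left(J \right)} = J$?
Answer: $\frac{17255282}{415} \approx 41579.0$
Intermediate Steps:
$a{\left(C \right)} = C^{2} + 12 C$ ($a{\left(C \right)} = \left(C^{2} + 11 C\right) + C = C^{2} + 12 C$)
$x{\left(P,B \right)} = \frac{2 B}{223 + P}$ ($x{\left(P,B \right)} = \frac{B + B}{P + 223} = \frac{2 B}{223 + P}$)
$a{\left(-210 \right)} + x{\left(192,-209 \right)} = - 210 \left(12 - 210\right) + 2 \left(-209\right) \frac{1}{223 + 192} = \left(-210\right) \left(-198\right) + 2 \left(-209\right) \frac{1}{415} = 41580 + 2 \left(-209\right) \frac{1}{415} = 41580 - \frac{418}{415} = \frac{17255282}{415}$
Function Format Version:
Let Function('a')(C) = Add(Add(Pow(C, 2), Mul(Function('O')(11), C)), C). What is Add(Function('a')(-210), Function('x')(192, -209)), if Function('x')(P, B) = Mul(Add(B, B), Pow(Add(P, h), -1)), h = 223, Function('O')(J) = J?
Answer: Rational(17255282, 415) ≈ 41579.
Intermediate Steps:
Function('a')(C) = Add(Pow(C, 2), Mul(12, C)) (Function('a')(C) = Add(Add(Pow(C, 2), Mul(11, C)), C) = Add(Pow(C, 2), Mul(12, C)))
Function('x')(P, B) = Mul(2, B, Pow(Add(223, P), -1)) (Function('x')(P, B) = Mul(Add(B, B), Pow(Add(P, 223), -1)) = Mul(Mul(2, B), Pow(Add(223, P), -1)) = Mul(2, B, Pow(Add(223, P), -1)))
Add(Function('a')(-210), Function('x')(192, -209)) = Add(Mul(-210, Add(12, -210)), Mul(2, -209, Pow(Add(223, 192), -1))) = Add(Mul(-210, -198), Mul(2, -209, Pow(415, -1))) = Add(41580, Mul(2, -209, Rational(1, 415))) = Add(41580, Rational(-418, 415)) = Rational(17255282, 415)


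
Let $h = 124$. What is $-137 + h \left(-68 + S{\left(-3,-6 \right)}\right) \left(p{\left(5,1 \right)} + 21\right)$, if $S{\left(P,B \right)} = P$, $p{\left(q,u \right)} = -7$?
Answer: $-123393$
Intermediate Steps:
$-137 + h \left(-68 + S{\left(-3,-6 \right)}\right) \left(p{\left(5,1 \right)} + 21\right) = -137 + 124 \left(-68 - 3\right) \left(-7 + 21\right) = -137 + 124 \left(\left(-71\right) 14\right) = -137 + 124 \left(-994\right) = -137 - 123256 = -123393$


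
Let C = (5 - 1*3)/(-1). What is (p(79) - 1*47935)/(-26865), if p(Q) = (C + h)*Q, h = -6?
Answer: 16189/8955 ≈ 1.8078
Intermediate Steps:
C = -2 (C = (5 - 3)*(-1) = 2*(-1) = -2)
p(Q) = -8*Q (p(Q) = (-2 - 6)*Q = -8*Q)
(p(79) - 1*47935)/(-26865) = (-8*79 - 1*47935)/(-26865) = (-632 - 47935)*(-1/26865) = -48567*(-1/26865) = 16189/8955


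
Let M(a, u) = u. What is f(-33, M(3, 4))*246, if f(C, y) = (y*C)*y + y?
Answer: -128904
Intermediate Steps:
f(C, y) = y + C*y² (f(C, y) = (C*y)*y + y = C*y² + y = y + C*y²)
f(-33, M(3, 4))*246 = (4*(1 - 33*4))*246 = (4*(1 - 132))*246 = (4*(-131))*246 = -524*246 = -128904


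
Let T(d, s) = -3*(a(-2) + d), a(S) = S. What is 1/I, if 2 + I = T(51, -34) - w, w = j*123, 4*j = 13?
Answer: -4/2195 ≈ -0.0018223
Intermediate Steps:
j = 13/4 (j = (1/4)*13 = 13/4 ≈ 3.2500)
T(d, s) = 6 - 3*d (T(d, s) = -3*(-2 + d) = 6 - 3*d)
w = 1599/4 (w = (13/4)*123 = 1599/4 ≈ 399.75)
I = -2195/4 (I = -2 + ((6 - 3*51) - 1*1599/4) = -2 + ((6 - 153) - 1599/4) = -2 + (-147 - 1599/4) = -2 - 2187/4 = -2195/4 ≈ -548.75)
1/I = 1/(-2195/4) = -4/2195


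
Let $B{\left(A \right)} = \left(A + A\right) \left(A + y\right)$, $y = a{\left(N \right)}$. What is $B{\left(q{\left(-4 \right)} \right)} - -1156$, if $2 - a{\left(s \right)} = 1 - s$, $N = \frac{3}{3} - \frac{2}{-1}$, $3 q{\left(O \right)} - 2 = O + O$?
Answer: $1148$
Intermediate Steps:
$q{\left(O \right)} = \frac{2}{3} + \frac{2 O}{3}$ ($q{\left(O \right)} = \frac{2}{3} + \frac{O + O}{3} = \frac{2}{3} + \frac{2 O}{3}$)
$N = 3$ ($N = 3 \cdot \frac{1}{3} - -2 = 1 + 2 = 3$)
$a{\left(s \right)} = 1 + s$ ($a{\left(s \right)} = 2 - \left(1 - s\right) = 2 + \left(-1 + s\right) = 1 + s$)
$y = 4$ ($y = 1 + 3 = 4$)
$B{\left(A \right)} = 2 A \left(4 + A\right)$ ($B{\left(A \right)} = \left(A + A\right) \left(A + 4\right) = 2 A \left(4 + A\right)$)
$B{\left(q{\left(-4 \right)} \right)} - -1156 = 2 \left(\frac{2}{3} + \frac{2}{3} \left(-4\right)\right) \left(4 + \left(\frac{2}{3} + \frac{2}{3} \left(-4\right)\right)\right) - -1156 = 2 \left(\frac{2}{3} - \frac{8}{3}\right) \left(4 + \left(\frac{2}{3} - \frac{8}{3}\right)\right) + 1156 = 2 \left(-2\right) \left(4 - 2\right) + 1156 = 2 \left(-2\right) 2 + 1156 = -8 + 1156 = 1148$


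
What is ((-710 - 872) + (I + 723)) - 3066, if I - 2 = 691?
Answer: -3232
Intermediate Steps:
I = 693 (I = 2 + 691 = 693)
((-710 - 872) + (I + 723)) - 3066 = ((-710 - 872) + (693 + 723)) - 3066 = (-1582 + 1416) - 3066 = -166 - 3066 = -3232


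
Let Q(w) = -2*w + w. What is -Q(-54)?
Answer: -54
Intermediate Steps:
Q(w) = -w
-Q(-54) = -(-1)*(-54) = -1*54 = -54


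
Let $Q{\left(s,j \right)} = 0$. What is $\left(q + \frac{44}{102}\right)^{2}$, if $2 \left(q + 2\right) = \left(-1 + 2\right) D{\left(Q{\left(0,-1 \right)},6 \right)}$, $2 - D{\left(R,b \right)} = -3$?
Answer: $\frac{9025}{10404} \approx 0.86745$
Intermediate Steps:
$D{\left(R,b \right)} = 5$ ($D{\left(R,b \right)} = 2 - -3 = 2 + 3 = 5$)
$q = \frac{1}{2}$ ($q = -2 + \frac{\left(-1 + 2\right) 5}{2} = -2 + \frac{1 \cdot 5}{2} = -2 + \frac{1}{2} \cdot 5 = -2 + \frac{5}{2} = \frac{1}{2} \approx 0.5$)
$\left(q + \frac{44}{102}\right)^{2} = \left(\frac{1}{2} + \frac{44}{102}\right)^{2} = \left(\frac{1}{2} + 44 \cdot \frac{1}{102}\right)^{2} = \left(\frac{1}{2} + \frac{22}{51}\right)^{2} = \left(\frac{95}{102}\right)^{2} = \frac{9025}{10404}$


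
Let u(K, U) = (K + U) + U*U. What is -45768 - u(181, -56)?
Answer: -49029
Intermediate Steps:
u(K, U) = K + U + U**2 (u(K, U) = (K + U) + U**2 = K + U + U**2)
-45768 - u(181, -56) = -45768 - (181 - 56 + (-56)**2) = -45768 - (181 - 56 + 3136) = -45768 - 1*3261 = -45768 - 3261 = -49029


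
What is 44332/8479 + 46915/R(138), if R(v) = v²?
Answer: 1242050893/161474076 ≈ 7.6920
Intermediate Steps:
44332/8479 + 46915/R(138) = 44332/8479 + 46915/(138²) = 44332*(1/8479) + 46915/19044 = 44332/8479 + 46915*(1/19044) = 44332/8479 + 46915/19044 = 1242050893/161474076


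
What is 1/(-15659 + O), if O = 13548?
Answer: -1/2111 ≈ -0.00047371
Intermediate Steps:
1/(-15659 + O) = 1/(-15659 + 13548) = 1/(-2111) = -1/2111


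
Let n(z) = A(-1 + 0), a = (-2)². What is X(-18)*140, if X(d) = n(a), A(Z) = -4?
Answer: -560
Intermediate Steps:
a = 4
n(z) = -4
X(d) = -4
X(-18)*140 = -4*140 = -560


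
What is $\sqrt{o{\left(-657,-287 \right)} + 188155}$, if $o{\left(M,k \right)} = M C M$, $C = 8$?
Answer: $\sqrt{3641347} \approx 1908.2$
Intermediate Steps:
$o{\left(M,k \right)} = 8 M^{2}$ ($o{\left(M,k \right)} = M 8 M = 8 M M = 8 M^{2}$)
$\sqrt{o{\left(-657,-287 \right)} + 188155} = \sqrt{8 \left(-657\right)^{2} + 188155} = \sqrt{8 \cdot 431649 + 188155} = \sqrt{3453192 + 188155} = \sqrt{3641347}$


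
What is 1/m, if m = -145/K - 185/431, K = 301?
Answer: -129731/118180 ≈ -1.0977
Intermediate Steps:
m = -118180/129731 (m = -145/301 - 185/431 = -118180/129731 ≈ -0.91096)
1/m = 1/(-118180/129731) = -129731/118180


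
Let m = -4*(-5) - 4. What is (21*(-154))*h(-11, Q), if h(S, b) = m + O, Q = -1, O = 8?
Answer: -77616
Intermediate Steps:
m = 16 (m = 20 - 4 = 16)
h(S, b) = 24 (h(S, b) = 16 + 8 = 24)
(21*(-154))*h(-11, Q) = (21*(-154))*24 = -3234*24 = -77616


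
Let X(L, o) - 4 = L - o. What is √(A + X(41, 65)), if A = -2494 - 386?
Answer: 10*I*√29 ≈ 53.852*I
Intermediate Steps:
X(L, o) = 4 + L - o (X(L, o) = 4 + (L - o) = 4 + L - o)
A = -2880
√(A + X(41, 65)) = √(-2880 + (4 + 41 - 1*65)) = √(-2880 + (4 + 41 - 65)) = √(-2880 - 20) = √(-2900) = 10*I*√29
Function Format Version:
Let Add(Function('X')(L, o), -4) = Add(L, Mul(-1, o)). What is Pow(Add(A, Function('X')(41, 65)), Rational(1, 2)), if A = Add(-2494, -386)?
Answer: Mul(10, I, Pow(29, Rational(1, 2))) ≈ Mul(53.852, I)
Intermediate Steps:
Function('X')(L, o) = Add(4, L, Mul(-1, o)) (Function('X')(L, o) = Add(4, Add(L, Mul(-1, o))) = Add(4, L, Mul(-1, o)))
A = -2880
Pow(Add(A, Function('X')(41, 65)), Rational(1, 2)) = Pow(Add(-2880, Add(4, 41, Mul(-1, 65))), Rational(1, 2)) = Pow(Add(-2880, Add(4, 41, -65)), Rational(1, 2)) = Pow(Add(-2880, -20), Rational(1, 2)) = Pow(-2900, Rational(1, 2)) = Mul(10, I, Pow(29, Rational(1, 2)))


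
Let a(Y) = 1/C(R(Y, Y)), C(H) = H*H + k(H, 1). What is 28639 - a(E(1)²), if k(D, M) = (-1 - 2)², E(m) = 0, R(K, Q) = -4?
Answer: 715974/25 ≈ 28639.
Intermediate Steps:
k(D, M) = 9 (k(D, M) = (-3)² = 9)
C(H) = 9 + H² (C(H) = H*H + 9 = H² + 9 = 9 + H²)
a(Y) = 1/25 (a(Y) = 1/(9 + (-4)²) = 1/(9 + 16) = 1/25)
28639 - a(E(1)²) = 28639 - 1*1/25 = 28639 - 1/25 = 715974/25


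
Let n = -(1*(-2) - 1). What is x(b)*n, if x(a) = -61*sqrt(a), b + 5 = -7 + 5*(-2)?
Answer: -183*I*sqrt(22) ≈ -858.35*I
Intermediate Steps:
b = -22 (b = -5 + (-7 + 5*(-2)) = -5 + (-7 - 10) = -5 - 17 = -22)
n = 3 (n = -(-2 - 1) = -1*(-3) = 3)
x(b)*n = -61*I*sqrt(22)*3 = -183*I*sqrt(22)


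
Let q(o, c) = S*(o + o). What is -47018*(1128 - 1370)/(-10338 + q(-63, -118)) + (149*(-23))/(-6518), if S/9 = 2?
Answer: -3369132893/3734814 ≈ -902.09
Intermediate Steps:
S = 18 (S = 9*2 = 18)
q(o, c) = 36*o (q(o, c) = 18*(o + o) = 18*(2*o) = 36*o)
-47018*(1128 - 1370)/(-10338 + q(-63, -118)) + (149*(-23))/(-6518) = -47018*(1128 - 1370)/(-10338 + 36*(-63)) + (149*(-23))/(-6518) = -47018*(-242/(-10338 - 2268)) - 3427*(-1/6518) = -47018/((-12606*(-1/242))) + 3427/6518 = -47018/573/11 + 3427/6518 = -47018*11/573 + 3427/6518 = -517198/573 + 3427/6518 = -3369132893/3734814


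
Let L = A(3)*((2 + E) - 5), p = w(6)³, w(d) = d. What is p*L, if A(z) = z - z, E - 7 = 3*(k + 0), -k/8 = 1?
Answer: 0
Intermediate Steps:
k = -8 (k = -8*1 = -8)
E = -17 (E = 7 + 3*(-8 + 0) = 7 + 3*(-8) = 7 - 24 = -17)
A(z) = 0
p = 216 (p = 6³ = 216)
L = 0 (L = 0*((2 - 17) - 5) = 0*(-15 - 5) = 0*(-20) = 0)
p*L = 216*0 = 0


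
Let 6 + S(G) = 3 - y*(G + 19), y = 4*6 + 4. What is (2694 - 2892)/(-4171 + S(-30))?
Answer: 99/1933 ≈ 0.051216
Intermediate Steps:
y = 28 (y = 24 + 4 = 28)
S(G) = -535 - 28*G (S(G) = -6 + (3 - 28*(G + 19)) = -6 + (3 - 28*(19 + G)) = -6 + (3 - (532 + 28*G)) = -6 + (3 + (-532 - 28*G)) = -6 + (-529 - 28*G) = -535 - 28*G)
(2694 - 2892)/(-4171 + S(-30)) = (2694 - 2892)/(-4171 + (-535 - 28*(-30))) = -198/(-4171 + (-535 + 840)) = -198/(-4171 + 305) = -198/(-3866) = -198*(-1/3866) = 99/1933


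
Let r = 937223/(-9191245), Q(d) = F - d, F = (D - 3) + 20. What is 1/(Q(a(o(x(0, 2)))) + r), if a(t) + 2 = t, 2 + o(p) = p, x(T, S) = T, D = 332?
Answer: 1313035/463367466 ≈ 0.0028337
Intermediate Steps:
o(p) = -2 + p
F = 349 (F = (332 - 3) + 20 = 329 + 20 = 349)
a(t) = -2 + t
Q(d) = 349 - d
r = -133889/1313035 (r = 937223*(-1/9191245) = -133889/1313035 ≈ -0.10197)
1/(Q(a(o(x(0, 2)))) + r) = 1/((349 - (-2 + (-2 + 0))) - 133889/1313035) = 1/((349 - (-2 - 2)) - 133889/1313035) = 1/((349 - 1*(-4)) - 133889/1313035) = 1/((349 + 4) - 133889/1313035) = 1/(353 - 133889/1313035) = 1/(463367466/1313035) = 1313035/463367466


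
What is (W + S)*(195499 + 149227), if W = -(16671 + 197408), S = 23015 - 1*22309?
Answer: -73555220798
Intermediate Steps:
S = 706 (S = 23015 - 22309 = 706)
W = -214079 (W = -1*214079 = -214079)
(W + S)*(195499 + 149227) = (-214079 + 706)*(195499 + 149227) = -213373*344726 = -73555220798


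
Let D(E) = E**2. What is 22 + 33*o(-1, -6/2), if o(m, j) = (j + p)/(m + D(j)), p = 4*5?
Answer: 737/8 ≈ 92.125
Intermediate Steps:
p = 20
o(m, j) = (20 + j)/(m + j**2) (o(m, j) = (j + 20)/(m + j**2) = (20 + j)/(m + j**2))
22 + 33*o(-1, -6/2) = 22 + 33*((20 - 6/2)/(-1 + (-6/2)**2)) = 22 + 33*((20 - 6*1/2)/(-1 + (-6*1/2)**2)) = 22 + 33*((20 - 3)/(-1 + (-3)**2)) = 22 + 33*(17/(-1 + 9)) = 22 + 33*(17/8) = 22 + 561/8 = 737/8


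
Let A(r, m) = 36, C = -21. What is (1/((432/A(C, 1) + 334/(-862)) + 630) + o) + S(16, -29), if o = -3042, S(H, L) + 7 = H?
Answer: -838730224/276535 ≈ -3033.0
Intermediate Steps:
S(H, L) = -7 + H
(1/((432/A(C, 1) + 334/(-862)) + 630) + o) + S(16, -29) = (1/((432/36 + 334/(-862)) + 630) - 3042) + (-7 + 16) = (1/((432*(1/36) + 334*(-1/862)) + 630) - 3042) + 9 = (1/((12 - 167/431) + 630) - 3042) + 9 = (1/(5005/431 + 630) - 3042) + 9 = (1/(276535/431) - 3042) + 9 = (431/276535 - 3042) + 9 = -841219039/276535 + 9 = -838730224/276535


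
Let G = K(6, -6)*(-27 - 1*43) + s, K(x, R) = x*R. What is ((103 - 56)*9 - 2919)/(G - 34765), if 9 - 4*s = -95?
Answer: 2496/32219 ≈ 0.077470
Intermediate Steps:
s = 26 (s = 9/4 - 1/4*(-95) = 9/4 + 95/4 = 26)
K(x, R) = R*x
G = 2546 (G = (-6*6)*(-27 - 1*43) + 26 = -36*(-27 - 43) + 26 = -36*(-70) + 26 = 2520 + 26 = 2546)
((103 - 56)*9 - 2919)/(G - 34765) = ((103 - 56)*9 - 2919)/(2546 - 34765) = (47*9 - 2919)/(-32219) = (423 - 2919)*(-1/32219) = -2496*(-1/32219) = 2496/32219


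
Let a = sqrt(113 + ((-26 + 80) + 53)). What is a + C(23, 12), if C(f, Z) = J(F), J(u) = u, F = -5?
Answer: -5 + 2*sqrt(55) ≈ 9.8324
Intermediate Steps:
C(f, Z) = -5
a = 2*sqrt(55) (a = sqrt(113 + (54 + 53)) = sqrt(113 + 107) = sqrt(220) = 2*sqrt(55) ≈ 14.832)
a + C(23, 12) = 2*sqrt(55) - 5 = -5 + 2*sqrt(55)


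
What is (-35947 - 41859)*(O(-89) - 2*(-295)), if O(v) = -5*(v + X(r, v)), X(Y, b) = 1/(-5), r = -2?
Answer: -80607016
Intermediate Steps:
X(Y, b) = -1/5
O(v) = 1 - 5*v (O(v) = -5*(v - 1/5) = -5*(-1/5 + v) = 1 - 5*v)
(-35947 - 41859)*(O(-89) - 2*(-295)) = (-35947 - 41859)*((1 - 5*(-89)) - 2*(-295)) = -77806*((1 + 445) + 590) = -77806*(446 + 590) = -77806*1036 = -80607016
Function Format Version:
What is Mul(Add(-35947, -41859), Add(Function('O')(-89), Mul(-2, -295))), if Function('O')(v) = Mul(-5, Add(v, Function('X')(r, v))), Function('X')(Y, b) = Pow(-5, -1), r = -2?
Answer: -80607016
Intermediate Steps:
Function('X')(Y, b) = Rational(-1, 5)
Function('O')(v) = Add(1, Mul(-5, v)) (Function('O')(v) = Mul(-5, Add(v, Rational(-1, 5))) = Mul(-5, Add(Rational(-1, 5), v)) = Add(1, Mul(-5, v)))
Mul(Add(-35947, -41859), Add(Function('O')(-89), Mul(-2, -295))) = Mul(Add(-35947, -41859), Add(Add(1, Mul(-5, -89)), Mul(-2, -295))) = Mul(-77806, Add(Add(1, 445), 590)) = Mul(-77806, Add(446, 590)) = Mul(-77806, 1036) = -80607016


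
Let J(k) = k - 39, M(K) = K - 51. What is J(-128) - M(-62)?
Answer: -54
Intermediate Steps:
M(K) = -51 + K
J(k) = -39 + k
J(-128) - M(-62) = (-39 - 128) - (-51 - 62) = -167 - 1*(-113) = -167 + 113 = -54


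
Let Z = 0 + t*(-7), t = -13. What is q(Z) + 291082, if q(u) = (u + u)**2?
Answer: 324206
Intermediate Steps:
Z = 91 (Z = 0 - 13*(-7) = 0 + 91 = 91)
q(u) = 4*u**2 (q(u) = (2*u)**2 = 4*u**2)
q(Z) + 291082 = 4*91**2 + 291082 = 4*8281 + 291082 = 33124 + 291082 = 324206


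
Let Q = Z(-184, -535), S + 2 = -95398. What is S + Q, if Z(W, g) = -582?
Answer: -95982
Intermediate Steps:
S = -95400 (S = -2 - 95398 = -95400)
Q = -582
S + Q = -95400 - 582 = -95982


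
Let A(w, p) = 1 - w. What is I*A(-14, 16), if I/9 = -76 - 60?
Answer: -18360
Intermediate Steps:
I = -1224 (I = 9*(-76 - 60) = 9*(-136) = -1224)
I*A(-14, 16) = -1224*(1 - 1*(-14)) = -1224*(1 + 14) = -1224*15 = -18360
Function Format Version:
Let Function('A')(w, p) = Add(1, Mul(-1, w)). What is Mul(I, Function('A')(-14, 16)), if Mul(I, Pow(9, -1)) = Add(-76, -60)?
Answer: -18360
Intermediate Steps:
I = -1224 (I = Mul(9, Add(-76, -60)) = Mul(9, -136) = -1224)
Mul(I, Function('A')(-14, 16)) = Mul(-1224, Add(1, Mul(-1, -14))) = Mul(-1224, Add(1, 14)) = Mul(-1224, 15) = -18360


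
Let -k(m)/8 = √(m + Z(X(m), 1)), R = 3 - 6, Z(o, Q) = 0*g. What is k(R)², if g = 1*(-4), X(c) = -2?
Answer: -192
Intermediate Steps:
g = -4
Z(o, Q) = 0 (Z(o, Q) = 0*(-4) = 0)
R = -3
k(m) = -8*√m (k(m) = -8*√(m + 0) = -8*√m)
k(R)² = (-8*I*√3)² = -192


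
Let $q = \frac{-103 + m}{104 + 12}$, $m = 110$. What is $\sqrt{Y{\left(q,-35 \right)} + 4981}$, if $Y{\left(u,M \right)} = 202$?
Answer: $\sqrt{5183} \approx 71.993$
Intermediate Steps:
$q = \frac{7}{116}$ ($q = \frac{-103 + 110}{104 + 12} = \frac{7}{116} \approx 0.060345$)
$\sqrt{Y{\left(q,-35 \right)} + 4981} = \sqrt{202 + 4981} = \sqrt{5183}$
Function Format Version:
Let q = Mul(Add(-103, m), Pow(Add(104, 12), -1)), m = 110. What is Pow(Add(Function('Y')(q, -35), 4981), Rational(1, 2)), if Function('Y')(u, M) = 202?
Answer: Pow(5183, Rational(1, 2)) ≈ 71.993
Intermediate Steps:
q = Rational(7, 116) (q = Mul(Add(-103, 110), Pow(Add(104, 12), -1)) = Mul(7, Pow(116, -1)) = Mul(7, Rational(1, 116)) = Rational(7, 116) ≈ 0.060345)
Pow(Add(Function('Y')(q, -35), 4981), Rational(1, 2)) = Pow(Add(202, 4981), Rational(1, 2)) = Pow(5183, Rational(1, 2))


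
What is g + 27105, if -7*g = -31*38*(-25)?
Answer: 160285/7 ≈ 22898.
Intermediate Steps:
g = -29450/7 (g = -(-31*38)*(-25)/7 = -(-1178)*(-25)/7 = -⅐*29450 = -29450/7 ≈ -4207.1)
g + 27105 = -29450/7 + 27105 = 160285/7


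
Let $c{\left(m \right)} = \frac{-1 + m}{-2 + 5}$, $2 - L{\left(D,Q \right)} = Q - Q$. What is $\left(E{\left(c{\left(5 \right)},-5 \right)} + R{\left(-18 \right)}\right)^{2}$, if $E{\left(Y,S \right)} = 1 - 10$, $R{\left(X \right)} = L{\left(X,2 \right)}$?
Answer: $49$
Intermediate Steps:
$L{\left(D,Q \right)} = 2$ ($L{\left(D,Q \right)} = 2 - \left(Q - Q\right) = 2 - 0 = 2 + 0 = 2$)
$R{\left(X \right)} = 2$
$c{\left(m \right)} = - \frac{1}{3} + \frac{m}{3}$ ($c{\left(m \right)} = \frac{-1 + m}{3} = \left(-1 + m\right) \frac{1}{3} = - \frac{1}{3} + \frac{m}{3}$)
$E{\left(Y,S \right)} = -9$
$\left(E{\left(c{\left(5 \right)},-5 \right)} + R{\left(-18 \right)}\right)^{2} = \left(-9 + 2\right)^{2} = \left(-7\right)^{2} = 49$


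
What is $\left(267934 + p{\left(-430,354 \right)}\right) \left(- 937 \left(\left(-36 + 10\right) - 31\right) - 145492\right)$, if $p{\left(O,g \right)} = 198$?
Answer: $-24690398956$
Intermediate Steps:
$\left(267934 + p{\left(-430,354 \right)}\right) \left(- 937 \left(\left(-36 + 10\right) - 31\right) - 145492\right) = \left(267934 + 198\right) \left(- 937 \left(\left(-36 + 10\right) - 31\right) - 145492\right) = 268132 \left(- 937 \left(-26 - 31\right) - 145492\right) = 268132 \left(\left(-937\right) \left(-57\right) - 145492\right) = 268132 \left(53409 - 145492\right) = 268132 \left(-92083\right) = -24690398956$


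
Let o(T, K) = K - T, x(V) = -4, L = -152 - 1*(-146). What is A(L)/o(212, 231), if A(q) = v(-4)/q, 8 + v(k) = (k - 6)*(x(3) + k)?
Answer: -12/19 ≈ -0.63158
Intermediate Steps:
L = -6 (L = -152 + 146 = -6)
v(k) = -8 + (-6 + k)*(-4 + k) (v(k) = -8 + (k - 6)*(-4 + k) = -8 + (-6 + k)*(-4 + k))
A(q) = 72/q (A(q) = (16 + (-4)² - 10*(-4))/q = (16 + 16 + 40)/q = 72/q)
A(L)/o(212, 231) = (72/(-6))/(231 - 1*212) = (72*(-⅙))/(231 - 212) = -12/19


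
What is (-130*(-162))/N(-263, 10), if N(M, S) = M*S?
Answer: -2106/263 ≈ -8.0076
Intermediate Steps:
(-130*(-162))/N(-263, 10) = (-130*(-162))/((-263*10)) = 21060/(-2630) = 21060*(-1/2630) = -2106/263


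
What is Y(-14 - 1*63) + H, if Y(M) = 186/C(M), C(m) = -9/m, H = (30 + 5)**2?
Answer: 8449/3 ≈ 2816.3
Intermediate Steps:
H = 1225 (H = 35**2 = 1225)
Y(M) = -62*M/3 (Y(M) = 186/((-9/M)) = 186*(-M/9) = -62*M/3)
Y(-14 - 1*63) + H = -62*(-14 - 1*63)/3 + 1225 = -62*(-14 - 63)/3 + 1225 = -62/3*(-77) + 1225 = 4774/3 + 1225 = 8449/3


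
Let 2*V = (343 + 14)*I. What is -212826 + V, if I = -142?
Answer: -238173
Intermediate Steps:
V = -25347 (V = ((343 + 14)*(-142))/2 = (357*(-142))/2 = (½)*(-50694) = -25347)
-212826 + V = -212826 - 25347 = -238173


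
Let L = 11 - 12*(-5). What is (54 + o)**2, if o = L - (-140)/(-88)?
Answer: 7371225/484 ≈ 15230.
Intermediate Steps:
L = 71 (L = 11 + 60 = 71)
o = 1527/22 (o = 71 - (-140)/(-88) = 71 - (-140)*(-1)/88 = 71 - 1*35/22 = 71 - 35/22 = 1527/22 ≈ 69.409)
(54 + o)**2 = (54 + 1527/22)**2 = (2715/22)**2 = 7371225/484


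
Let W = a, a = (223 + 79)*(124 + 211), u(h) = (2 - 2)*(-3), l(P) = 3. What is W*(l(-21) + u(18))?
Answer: 303510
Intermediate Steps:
u(h) = 0 (u(h) = 0*(-3) = 0)
a = 101170 (a = 302*335 = 101170)
W = 101170
W*(l(-21) + u(18)) = 101170*(3 + 0) = 101170*3 = 303510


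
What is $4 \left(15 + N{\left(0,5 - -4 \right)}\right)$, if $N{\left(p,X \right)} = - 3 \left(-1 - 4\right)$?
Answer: $120$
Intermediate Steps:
$N{\left(p,X \right)} = 15$ ($N{\left(p,X \right)} = \left(-3\right) \left(-5\right) = 15$)
$4 \left(15 + N{\left(0,5 - -4 \right)}\right) = 4 \left(15 + 15\right) = 4 \cdot 30 = 120$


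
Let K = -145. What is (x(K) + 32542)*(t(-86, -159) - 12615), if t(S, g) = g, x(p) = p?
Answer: -413839278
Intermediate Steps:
(x(K) + 32542)*(t(-86, -159) - 12615) = (-145 + 32542)*(-159 - 12615) = 32397*(-12774) = -413839278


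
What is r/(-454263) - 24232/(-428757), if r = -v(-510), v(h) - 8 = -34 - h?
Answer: 3738406468/64922813697 ≈ 0.057582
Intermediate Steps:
v(h) = -26 - h (v(h) = 8 + (-34 - h) = -26 - h)
r = -484 (r = -(-26 - 1*(-510)) = -(-26 + 510) = -1*484 = -484)
r/(-454263) - 24232/(-428757) = -484/(-454263) - 24232/(-428757) = -484*(-1/454263) - 24232*(-1/428757) = 484/454263 + 24232/428757 = 3738406468/64922813697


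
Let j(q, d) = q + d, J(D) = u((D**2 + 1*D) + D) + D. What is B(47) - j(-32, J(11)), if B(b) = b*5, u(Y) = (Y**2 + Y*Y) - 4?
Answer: -40638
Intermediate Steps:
u(Y) = -4 + 2*Y**2 (u(Y) = (Y**2 + Y**2) - 4 = 2*Y**2 - 4 = -4 + 2*Y**2)
B(b) = 5*b
J(D) = -4 + D + 2*(D**2 + 2*D)**2 (J(D) = (-4 + 2*((D**2 + 1*D) + D)**2) + D = (-4 + 2*((D**2 + D) + D)**2) + D = (-4 + 2*((D + D**2) + D)**2) + D = (-4 + 2*(D**2 + 2*D)**2) + D = -4 + D + 2*(D**2 + 2*D)**2)
j(q, d) = d + q
B(47) - j(-32, J(11)) = 5*47 - ((-4 + 11 + 2*11**2*(2 + 11)**2) - 32) = 235 - ((-4 + 11 + 2*121*13**2) - 32) = 235 - ((-4 + 11 + 2*121*169) - 32) = 235 - ((-4 + 11 + 40898) - 32) = 235 - (40905 - 32) = 235 - 1*40873 = 235 - 40873 = -40638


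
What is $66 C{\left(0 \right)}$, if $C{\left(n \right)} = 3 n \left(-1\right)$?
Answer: $0$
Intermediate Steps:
$C{\left(n \right)} = - 3 n$
$66 C{\left(0 \right)} = 66 \left(\left(-3\right) 0\right) = 66 \cdot 0 = 0$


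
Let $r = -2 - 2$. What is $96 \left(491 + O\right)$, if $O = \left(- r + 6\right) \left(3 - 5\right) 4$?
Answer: $39456$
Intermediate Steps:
$r = -4$ ($r = -2 - 2 = -4$)
$O = -80$ ($O = \left(\left(-1\right) \left(-4\right) + 6\right) \left(3 - 5\right) 4 = \left(4 + 6\right) \left(\left(-2\right) 4\right) = 10 \left(-8\right) = -80$)
$96 \left(491 + O\right) = 96 \left(491 - 80\right) = 96 \cdot 411 = 39456$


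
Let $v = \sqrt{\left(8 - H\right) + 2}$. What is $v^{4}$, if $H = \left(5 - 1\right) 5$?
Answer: $100$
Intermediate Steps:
$H = 20$ ($H = \left(5 - 1\right) 5 = 4 \cdot 5 = 20$)
$v = i \sqrt{10}$ ($v = \sqrt{\left(8 - 20\right) + 2} = \sqrt{-12 + 2} = \sqrt{-10} = i \sqrt{10} \approx 3.1623 i$)
$v^{4} = \left(i \sqrt{10}\right)^{4} = 100$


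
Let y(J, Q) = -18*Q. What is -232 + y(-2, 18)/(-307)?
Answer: -70900/307 ≈ -230.94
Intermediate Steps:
-232 + y(-2, 18)/(-307) = -232 - 18*18/(-307) = -232 - 324*(-1/307) = -232 + 324/307 = -70900/307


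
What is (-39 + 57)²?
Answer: 324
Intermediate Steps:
(-39 + 57)² = 18² = 324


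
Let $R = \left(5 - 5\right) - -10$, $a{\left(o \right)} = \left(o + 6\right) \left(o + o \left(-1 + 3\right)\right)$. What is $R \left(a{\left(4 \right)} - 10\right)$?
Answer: $1100$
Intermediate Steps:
$a{\left(o \right)} = 3 o \left(6 + o\right)$ ($a{\left(o \right)} = \left(6 + o\right) \left(o + o 2\right) = \left(6 + o\right) \left(o + 2 o\right) = \left(6 + o\right) 3 o = 3 o \left(6 + o\right)$)
$R = 10$ ($R = 0 + 10 = 10$)
$R \left(a{\left(4 \right)} - 10\right) = 10 \left(3 \cdot 4 \left(6 + 4\right) - 10\right) = 10 \left(3 \cdot 4 \cdot 10 - 10\right) = 10 \left(120 - 10\right) = 10 \cdot 110 = 1100$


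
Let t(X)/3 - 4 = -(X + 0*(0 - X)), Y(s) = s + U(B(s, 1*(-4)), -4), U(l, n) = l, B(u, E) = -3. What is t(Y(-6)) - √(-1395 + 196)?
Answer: 39 - I*√1199 ≈ 39.0 - 34.627*I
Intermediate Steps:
Y(s) = -3 + s (Y(s) = s - 3 = -3 + s)
t(X) = 12 - 3*X (t(X) = 12 + 3*(-(X + 0*(0 - X))) = 12 + 3*(-(X + 0*(-X))) = 12 + 3*(-(X + 0)) = 12 + 3*(-X) = 12 - 3*X)
t(Y(-6)) - √(-1395 + 196) = (12 - 3*(-3 - 6)) - √(-1395 + 196) = (12 - 3*(-9)) - √(-1199) = (12 + 27) - I*√1199 = 39 - I*√1199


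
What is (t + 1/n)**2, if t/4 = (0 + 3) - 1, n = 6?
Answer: 2401/36 ≈ 66.694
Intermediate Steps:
t = 8 (t = 4*((0 + 3) - 1) = 4*(3 - 1) = 4*2 = 8)
(t + 1/n)**2 = (8 + 1/6)**2 = (49/6)**2 = 2401/36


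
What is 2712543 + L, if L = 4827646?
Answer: 7540189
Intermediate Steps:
2712543 + L = 2712543 + 4827646 = 7540189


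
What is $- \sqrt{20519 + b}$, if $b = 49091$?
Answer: $- \sqrt{69610} \approx -263.84$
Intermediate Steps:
$- \sqrt{20519 + b} = - \sqrt{20519 + 49091} = - \sqrt{69610}$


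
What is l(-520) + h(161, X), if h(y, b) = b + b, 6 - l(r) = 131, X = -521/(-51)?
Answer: -5333/51 ≈ -104.57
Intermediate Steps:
X = 521/51 (X = -521*(-1/51) = 521/51 ≈ 10.216)
l(r) = -125 (l(r) = 6 - 1*131 = 6 - 131 = -125)
h(y, b) = 2*b
l(-520) + h(161, X) = -125 + 2*(521/51) = -125 + 1042/51 = -5333/51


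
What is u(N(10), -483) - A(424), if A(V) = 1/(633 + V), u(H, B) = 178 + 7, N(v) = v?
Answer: 195544/1057 ≈ 185.00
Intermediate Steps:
u(H, B) = 185
u(N(10), -483) - A(424) = 185 - 1/(633 + 424) = 185 - 1/1057 = 195544/1057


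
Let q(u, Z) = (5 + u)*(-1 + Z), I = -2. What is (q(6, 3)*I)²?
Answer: 1936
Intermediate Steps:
q(u, Z) = (-1 + Z)*(5 + u)
(q(6, 3)*I)² = ((-5 - 1*6 + 5*3 + 3*6)*(-2))² = ((-5 - 6 + 15 + 18)*(-2))² = (22*(-2))² = (-44)² = 1936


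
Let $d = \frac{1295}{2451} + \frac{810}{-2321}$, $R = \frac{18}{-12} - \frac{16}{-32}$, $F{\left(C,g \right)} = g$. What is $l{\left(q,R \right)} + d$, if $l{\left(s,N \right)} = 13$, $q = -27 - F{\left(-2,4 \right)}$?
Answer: $\frac{74974408}{5688771} \approx 13.179$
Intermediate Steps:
$R = -1$ ($R = 18 \left(- \frac{1}{12}\right) - - \frac{1}{2} = - \frac{3}{2} + \frac{1}{2} = -1$)
$q = -31$ ($q = -27 - 4 = -31$)
$d = \frac{1020385}{5688771}$ ($d = 1295 \cdot \frac{1}{2451} + 810 \left(- \frac{1}{2321}\right) = \frac{1295}{2451} - \frac{810}{2321} = \frac{1020385}{5688771} \approx 0.17937$)
$l{\left(q,R \right)} + d = 13 + \frac{1020385}{5688771} = \frac{74974408}{5688771}$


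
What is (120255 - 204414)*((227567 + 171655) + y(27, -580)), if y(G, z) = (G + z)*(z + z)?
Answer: -87584439618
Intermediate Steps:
y(G, z) = 2*z*(G + z) (y(G, z) = (G + z)*(2*z) = 2*z*(G + z))
(120255 - 204414)*((227567 + 171655) + y(27, -580)) = (120255 - 204414)*((227567 + 171655) + 2*(-580)*(27 - 580)) = -84159*(399222 + 2*(-580)*(-553)) = -84159*(399222 + 641480) = -84159*1040702 = -87584439618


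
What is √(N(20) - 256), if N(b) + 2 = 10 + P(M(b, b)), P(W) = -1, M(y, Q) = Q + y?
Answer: I*√249 ≈ 15.78*I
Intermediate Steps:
N(b) = 7 (N(b) = -2 + (10 - 1) = -2 + 9 = 7)
√(N(20) - 256) = √(7 - 256) = √(-249) = I*√249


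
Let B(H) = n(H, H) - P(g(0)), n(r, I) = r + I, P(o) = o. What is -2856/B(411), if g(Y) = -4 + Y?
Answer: -204/59 ≈ -3.4576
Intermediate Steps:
n(r, I) = I + r
B(H) = 4 + 2*H (B(H) = (H + H) - (-4 + 0) = 2*H - 1*(-4) = 2*H + 4 = 4 + 2*H)
-2856/B(411) = -2856/(4 + 2*411) = -2856/(4 + 822) = -2856/826 = -2856*1/826 = -204/59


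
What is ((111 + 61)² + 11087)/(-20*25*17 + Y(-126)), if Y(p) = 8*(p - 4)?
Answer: -4519/1060 ≈ -4.2632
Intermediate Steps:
Y(p) = -32 + 8*p (Y(p) = 8*(-4 + p) = -32 + 8*p)
((111 + 61)² + 11087)/(-20*25*17 + Y(-126)) = ((111 + 61)² + 11087)/(-20*25*17 + (-32 + 8*(-126))) = (172² + 11087)/(-500*17 + (-32 - 1008)) = (29584 + 11087)/(-8500 - 1040) = 40671/(-9540) = 40671*(-1/9540) = -4519/1060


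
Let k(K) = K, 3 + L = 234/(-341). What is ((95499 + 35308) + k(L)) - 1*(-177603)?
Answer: 105166553/341 ≈ 3.0841e+5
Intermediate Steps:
L = -1257/341 (L = -3 + 234/(-341) = -3 + 234*(-1/341) = -3 - 234/341 = -1257/341 ≈ -3.6862)
((95499 + 35308) + k(L)) - 1*(-177603) = ((95499 + 35308) - 1257/341) - 1*(-177603) = (130807 - 1257/341) + 177603 = 44603930/341 + 177603 = 105166553/341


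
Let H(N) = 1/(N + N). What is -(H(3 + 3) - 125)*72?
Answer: 8994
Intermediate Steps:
H(N) = 1/(2*N)
-(H(3 + 3) - 125)*72 = -(1/(2*(3 + 3)) - 125)*72 = -((1/2)/6 - 125)*72 = -((1/2)*(1/6) - 125)*72 = -(1/12 - 125)*72 = -(-1499)*72/12 = -1*(-8994) = 8994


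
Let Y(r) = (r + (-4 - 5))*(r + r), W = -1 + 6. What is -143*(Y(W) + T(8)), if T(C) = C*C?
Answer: -3432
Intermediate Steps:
T(C) = C²
W = 5
Y(r) = 2*r*(-9 + r) (Y(r) = (r - 9)*(2*r) = (-9 + r)*(2*r) = 2*r*(-9 + r))
-143*(Y(W) + T(8)) = -143*(2*5*(-9 + 5) + 8²) = -143*(2*5*(-4) + 64) = -143*(-40 + 64) = -143*24 = -3432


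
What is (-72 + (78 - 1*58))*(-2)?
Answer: 104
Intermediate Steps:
(-72 + (78 - 1*58))*(-2) = (-72 + (78 - 58))*(-2) = (-72 + 20)*(-2) = -52*(-2) = 104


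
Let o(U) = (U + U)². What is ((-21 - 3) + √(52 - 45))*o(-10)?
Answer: -9600 + 400*√7 ≈ -8541.7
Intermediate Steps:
o(U) = 4*U² (o(U) = (2*U)² = 4*U²)
((-21 - 3) + √(52 - 45))*o(-10) = ((-21 - 3) + √(52 - 45))*(4*(-10)²) = (-24 + √7)*(4*100) = (-24 + √7)*400 = -9600 + 400*√7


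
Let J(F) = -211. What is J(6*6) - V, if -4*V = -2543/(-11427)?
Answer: -9641845/45708 ≈ -210.94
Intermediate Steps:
V = -2543/45708 (V = -(-2543)/(4*(-11427)) = -(-2543)*(-1)/(4*11427) = -¼*2543/11427 = -2543/45708 ≈ -0.055636)
J(6*6) - V = -211 - 1*(-2543/45708) = -211 + 2543/45708 = -9641845/45708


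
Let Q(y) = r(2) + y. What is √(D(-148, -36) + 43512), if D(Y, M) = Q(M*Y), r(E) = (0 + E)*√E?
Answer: √(48840 + 2*√2) ≈ 221.00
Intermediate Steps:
r(E) = E^(3/2) (r(E) = E*√E = E^(3/2))
Q(y) = y + 2*√2 (Q(y) = 2^(3/2) + y = 2*√2 + y = y + 2*√2)
D(Y, M) = 2*√2 + M*Y (D(Y, M) = M*Y + 2*√2 = 2*√2 + M*Y)
√(D(-148, -36) + 43512) = √((2*√2 - 36*(-148)) + 43512) = √((2*√2 + 5328) + 43512) = √((5328 + 2*√2) + 43512) = √(48840 + 2*√2)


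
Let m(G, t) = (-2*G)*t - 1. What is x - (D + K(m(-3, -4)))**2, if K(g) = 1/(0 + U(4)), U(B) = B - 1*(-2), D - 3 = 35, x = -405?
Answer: -67021/36 ≈ -1861.7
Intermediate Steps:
D = 38 (D = 3 + 35 = 38)
U(B) = 2 + B (U(B) = B + 2 = 2 + B)
m(G, t) = -1 - 2*G*t (m(G, t) = -2*G*t - 1 = -1 - 2*G*t)
K(g) = 1/6 (K(g) = 1/(0 + (2 + 4)) = 1/(0 + 6) = 1/6)
x - (D + K(m(-3, -4)))**2 = -405 - (38 + 1/6)**2 = -405 - (229/6)**2 = -405 - 1*52441/36 = -405 - 52441/36 = -67021/36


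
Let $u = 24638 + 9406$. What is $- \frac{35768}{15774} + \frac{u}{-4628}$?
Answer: $- \frac{87818045}{9125259} \approx -9.6236$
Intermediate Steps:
$u = 34044$
$- \frac{35768}{15774} + \frac{u}{-4628} = - \frac{35768}{15774} + \frac{34044}{-4628} = \left(-35768\right) \frac{1}{15774} + 34044 \left(- \frac{1}{4628}\right) = - \frac{17884}{7887} - \frac{8511}{1157} = - \frac{87818045}{9125259}$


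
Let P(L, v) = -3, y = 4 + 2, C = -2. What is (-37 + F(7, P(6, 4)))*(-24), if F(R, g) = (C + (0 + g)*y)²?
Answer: -8712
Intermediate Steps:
y = 6
F(R, g) = (-2 + 6*g)² (F(R, g) = (-2 + (0 + g)*6)² = (-2 + g*6)² = (-2 + 6*g)²)
(-37 + F(7, P(6, 4)))*(-24) = (-37 + 4*(-1 + 3*(-3))²)*(-24) = (-37 + 4*(-1 - 9)²)*(-24) = (-37 + 4*(-10)²)*(-24) = (-37 + 4*100)*(-24) = (-37 + 400)*(-24) = 363*(-24) = -8712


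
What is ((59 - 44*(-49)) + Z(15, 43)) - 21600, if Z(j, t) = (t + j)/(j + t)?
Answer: -19384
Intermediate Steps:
Z(j, t) = 1 (Z(j, t) = (j + t)/(j + t) = 1)
((59 - 44*(-49)) + Z(15, 43)) - 21600 = ((59 - 44*(-49)) + 1) - 21600 = ((59 + 2156) + 1) - 21600 = (2215 + 1) - 21600 = 2216 - 21600 = -19384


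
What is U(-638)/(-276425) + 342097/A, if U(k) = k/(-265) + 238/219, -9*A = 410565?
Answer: -3292824278277557/439094474153625 ≈ -7.4991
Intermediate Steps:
A = -136855/3 (A = -1/9*410565 = -136855/3 ≈ -45618.)
U(k) = 238/219 - k/265 (U(k) = k*(-1/265) + 238*(1/219) = -k/265 + 238/219 = 238/219 - k/265)
U(-638)/(-276425) + 342097/A = (238/219 - 1/265*(-638))/(-276425) + 342097/(-136855/3) = (238/219 + 638/265)*(-1/276425) + 342097*(-3/136855) = (202792/58035)*(-1/276425) - 1026291/136855 = -202792/16042324875 - 1026291/136855 = -3292824278277557/439094474153625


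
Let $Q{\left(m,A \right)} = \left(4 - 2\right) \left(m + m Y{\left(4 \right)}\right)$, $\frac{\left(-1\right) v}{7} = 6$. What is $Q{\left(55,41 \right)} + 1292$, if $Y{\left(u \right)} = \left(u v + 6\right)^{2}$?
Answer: $2888242$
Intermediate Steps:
$v = -42$ ($v = \left(-7\right) 6 = -42$)
$Y{\left(u \right)} = \left(6 - 42 u\right)^{2}$ ($Y{\left(u \right)} = \left(u \left(-42\right) + 6\right)^{2} = \left(- 42 u + 6\right)^{2} = \left(6 - 42 u\right)^{2}$)
$Q{\left(m,A \right)} = 52490 m$ ($Q{\left(m,A \right)} = \left(4 - 2\right) \left(m + m 36 \left(1 - 28\right)^{2}\right) = 2 \left(m + m 36 \left(-27\right)^{2}\right) = 2 \left(m + m 36 \cdot 729\right) = 2 \left(m + m 26244\right) = 2 \left(m + 26244 m\right) = 2 \cdot 26245 m = 52490 m$)
$Q{\left(55,41 \right)} + 1292 = 52490 \cdot 55 + 1292 = 2886950 + 1292 = 2888242$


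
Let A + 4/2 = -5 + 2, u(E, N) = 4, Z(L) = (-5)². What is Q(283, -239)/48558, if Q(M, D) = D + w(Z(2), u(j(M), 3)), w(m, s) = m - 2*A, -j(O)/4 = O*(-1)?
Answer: -34/8093 ≈ -0.0042012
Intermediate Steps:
j(O) = 4*O (j(O) = -4*O*(-1) = -(-4)*O = 4*O)
Z(L) = 25
A = -5 (A = -2 + (-5 + 2) = -2 - 3 = -5)
w(m, s) = 10 + m (w(m, s) = m - 2*(-5) = m + 10 = 10 + m)
Q(M, D) = 35 + D (Q(M, D) = D + (10 + 25) = D + 35 = 35 + D)
Q(283, -239)/48558 = (35 - 239)/48558 = -204*1/48558 = -34/8093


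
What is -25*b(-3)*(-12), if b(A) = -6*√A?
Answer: -1800*I*√3 ≈ -3117.7*I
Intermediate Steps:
-25*b(-3)*(-12) = -(-150)*√(-3)*(-12) = -(-150)*I*√3*(-12) = (150*I*√3)*(-12) = -1800*I*√3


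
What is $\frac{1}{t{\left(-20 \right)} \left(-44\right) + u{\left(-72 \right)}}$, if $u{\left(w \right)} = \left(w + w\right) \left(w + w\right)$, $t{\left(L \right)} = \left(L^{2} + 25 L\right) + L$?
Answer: $\frac{1}{26016} \approx 3.8438 \cdot 10^{-5}$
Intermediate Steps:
$t{\left(L \right)} = L^{2} + 26 L$
$u{\left(w \right)} = 4 w^{2}$ ($u{\left(w \right)} = 2 w 2 w = 4 w^{2}$)
$\frac{1}{t{\left(-20 \right)} \left(-44\right) + u{\left(-72 \right)}} = \frac{1}{- 20 \left(26 - 20\right) \left(-44\right) + 4 \left(-72\right)^{2}} = \frac{1}{\left(-20\right) 6 \left(-44\right) + 4 \cdot 5184} = \frac{1}{\left(-120\right) \left(-44\right) + 20736} = \frac{1}{5280 + 20736} = \frac{1}{26016}$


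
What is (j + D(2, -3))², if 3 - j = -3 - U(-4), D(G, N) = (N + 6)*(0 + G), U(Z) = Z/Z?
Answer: 169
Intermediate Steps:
U(Z) = 1
D(G, N) = G*(6 + N) (D(G, N) = (6 + N)*G = G*(6 + N))
j = 7 (j = 3 - (-3 - 1*1) = 3 - (-3 - 1) = 3 - 1*(-4) = 3 + 4 = 7)
(j + D(2, -3))² = (7 + 2*(6 - 3))² = (7 + 2*3)² = (7 + 6)² = 13² = 169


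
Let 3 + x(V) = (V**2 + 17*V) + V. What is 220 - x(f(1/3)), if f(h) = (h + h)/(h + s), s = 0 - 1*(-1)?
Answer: 855/4 ≈ 213.75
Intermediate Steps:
s = 1 (s = 0 + 1 = 1)
f(h) = 2*h/(1 + h) (f(h) = (h + h)/(h + 1) = (2*h)/(1 + h) = 2*h/(1 + h))
x(V) = -3 + V**2 + 18*V (x(V) = -3 + ((V**2 + 17*V) + V) = -3 + (V**2 + 18*V) = -3 + V**2 + 18*V)
220 - x(f(1/3)) = 220 - (-3 + (2/(3*(1 + 1/3)))**2 + 18*(2/(3*(1 + 1/3)))) = 220 - (-3 + (2*(1/3)/(1 + 1/3))**2 + 18*(2*(1/3)/(1 + 1/3))) = 220 - (-3 + (2*(1/3)/(4/3))**2 + 18*(2*(1/3)/(4/3))) = 220 - (-3 + (2*(1/3)*(3/4))**2 + 18*(2*(1/3)*(3/4))) = 220 - (-3 + (1/2)**2 + 18*(1/2)) = 220 - (-3 + 1/4 + 9) = 220 - 1*25/4 = 220 - 25/4 = 855/4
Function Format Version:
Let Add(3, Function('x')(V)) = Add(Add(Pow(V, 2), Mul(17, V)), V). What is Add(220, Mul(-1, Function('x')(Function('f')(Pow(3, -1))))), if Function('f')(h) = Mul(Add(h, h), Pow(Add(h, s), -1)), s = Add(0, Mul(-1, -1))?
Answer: Rational(855, 4) ≈ 213.75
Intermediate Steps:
s = 1 (s = Add(0, 1) = 1)
Function('f')(h) = Mul(2, h, Pow(Add(1, h), -1)) (Function('f')(h) = Mul(Add(h, h), Pow(Add(h, 1), -1)) = Mul(Mul(2, h), Pow(Add(1, h), -1)) = Mul(2, h, Pow(Add(1, h), -1)))
Function('x')(V) = Add(-3, Pow(V, 2), Mul(18, V)) (Function('x')(V) = Add(-3, Add(Add(Pow(V, 2), Mul(17, V)), V)) = Add(-3, Add(Pow(V, 2), Mul(18, V))) = Add(-3, Pow(V, 2), Mul(18, V)))
Add(220, Mul(-1, Function('x')(Function('f')(Pow(3, -1))))) = Add(220, Mul(-1, Add(-3, Pow(Mul(2, Pow(3, -1), Pow(Add(1, Pow(3, -1)), -1)), 2), Mul(18, Mul(2, Pow(3, -1), Pow(Add(1, Pow(3, -1)), -1)))))) = Add(220, Mul(-1, Add(-3, Pow(Mul(2, Rational(1, 3), Pow(Add(1, Rational(1, 3)), -1)), 2), Mul(18, Mul(2, Rational(1, 3), Pow(Add(1, Rational(1, 3)), -1)))))) = Add(220, Mul(-1, Add(-3, Pow(Mul(2, Rational(1, 3), Pow(Rational(4, 3), -1)), 2), Mul(18, Mul(2, Rational(1, 3), Pow(Rational(4, 3), -1)))))) = Add(220, Mul(-1, Add(-3, Pow(Mul(2, Rational(1, 3), Rational(3, 4)), 2), Mul(18, Mul(2, Rational(1, 3), Rational(3, 4)))))) = Add(220, Mul(-1, Add(-3, Pow(Rational(1, 2), 2), Mul(18, Rational(1, 2))))) = Add(220, Mul(-1, Add(-3, Rational(1, 4), 9))) = Add(220, Mul(-1, Rational(25, 4))) = Add(220, Rational(-25, 4)) = Rational(855, 4)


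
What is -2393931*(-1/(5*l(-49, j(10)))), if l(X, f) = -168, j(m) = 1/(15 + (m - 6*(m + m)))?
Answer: -797977/280 ≈ -2849.9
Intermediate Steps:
j(m) = 1/(15 - 11*m) (j(m) = 1/(15 + (m - 12*m)) = 1/(15 - 11*m))
-2393931*(-1/(5*l(-49, j(10)))) = -2393931/((-168*(-5))) = -2393931/840 = -2393931*1/840 = -797977/280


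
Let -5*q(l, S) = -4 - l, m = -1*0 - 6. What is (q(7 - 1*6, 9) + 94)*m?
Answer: -570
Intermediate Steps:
m = -6 (m = 0 - 6 = -6)
q(l, S) = 4/5 + l/5 (q(l, S) = -(-4 - l)/5 = 4/5 + l/5)
(q(7 - 1*6, 9) + 94)*m = ((4/5 + (7 - 1*6)/5) + 94)*(-6) = ((4/5 + (7 - 6)/5) + 94)*(-6) = ((4/5 + (1/5)*1) + 94)*(-6) = ((4/5 + 1/5) + 94)*(-6) = (1 + 94)*(-6) = 95*(-6) = -570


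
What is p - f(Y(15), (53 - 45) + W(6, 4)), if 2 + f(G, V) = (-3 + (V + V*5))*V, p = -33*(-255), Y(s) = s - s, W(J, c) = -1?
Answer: 8144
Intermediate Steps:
Y(s) = 0
p = 8415
f(G, V) = -2 + V*(-3 + 6*V) (f(G, V) = -2 + (-3 + (V + V*5))*V = -2 + (-3 + (V + 5*V))*V = -2 + (-3 + 6*V)*V = -2 + V*(-3 + 6*V))
p - f(Y(15), (53 - 45) + W(6, 4)) = 8415 - (-2 - 3*((53 - 45) - 1) + 6*((53 - 45) - 1)²) = 8415 - (-2 - 3*(8 - 1) + 6*(8 - 1)²) = 8415 - (-2 - 3*7 + 6*7²) = 8415 - (-2 - 21 + 6*49) = 8415 - (-2 - 21 + 294) = 8415 - 1*271 = 8415 - 271 = 8144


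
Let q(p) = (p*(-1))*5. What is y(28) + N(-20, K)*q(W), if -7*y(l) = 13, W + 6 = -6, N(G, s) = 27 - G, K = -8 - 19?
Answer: 19727/7 ≈ 2818.1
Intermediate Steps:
K = -27
W = -12 (W = -6 - 6 = -12)
y(l) = -13/7 (y(l) = -⅐*13 = -13/7)
q(p) = -5*p (q(p) = -p*5 = -5*p)
y(28) + N(-20, K)*q(W) = -13/7 + (27 - 1*(-20))*(-5*(-12)) = -13/7 + (27 + 20)*60 = -13/7 + 47*60 = -13/7 + 2820 = 19727/7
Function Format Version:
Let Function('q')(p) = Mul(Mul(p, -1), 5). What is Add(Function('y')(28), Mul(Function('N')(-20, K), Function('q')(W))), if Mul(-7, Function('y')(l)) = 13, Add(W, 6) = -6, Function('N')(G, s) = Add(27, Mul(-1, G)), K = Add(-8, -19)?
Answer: Rational(19727, 7) ≈ 2818.1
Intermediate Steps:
K = -27
W = -12 (W = Add(-6, -6) = -12)
Function('y')(l) = Rational(-13, 7) (Function('y')(l) = Mul(Rational(-1, 7), 13) = Rational(-13, 7))
Function('q')(p) = Mul(-5, p) (Function('q')(p) = Mul(Mul(-1, p), 5) = Mul(-5, p))
Add(Function('y')(28), Mul(Function('N')(-20, K), Function('q')(W))) = Add(Rational(-13, 7), Mul(Add(27, Mul(-1, -20)), Mul(-5, -12))) = Add(Rational(-13, 7), Mul(Add(27, 20), 60)) = Add(Rational(-13, 7), Mul(47, 60)) = Add(Rational(-13, 7), 2820) = Rational(19727, 7)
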